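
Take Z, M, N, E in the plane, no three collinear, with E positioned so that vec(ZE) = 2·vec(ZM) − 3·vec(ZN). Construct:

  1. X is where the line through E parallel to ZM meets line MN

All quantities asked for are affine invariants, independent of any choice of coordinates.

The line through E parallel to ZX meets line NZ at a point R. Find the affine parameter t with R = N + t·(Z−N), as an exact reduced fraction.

t = 5/2

Assign Z = (0, 0), M = (1, 0), N = (0, 1), E = (2, -3) — the answer is frame-independent, so this choice is without loss of generality.
1. X is where the line through E parallel to ZM meets line MN ⇒ X = (4, -3)
through E parallel to ZX: direction (4, -3); meets NZ at R = (0, -3/2)
R = N + t·(Z−N) with t = 5/2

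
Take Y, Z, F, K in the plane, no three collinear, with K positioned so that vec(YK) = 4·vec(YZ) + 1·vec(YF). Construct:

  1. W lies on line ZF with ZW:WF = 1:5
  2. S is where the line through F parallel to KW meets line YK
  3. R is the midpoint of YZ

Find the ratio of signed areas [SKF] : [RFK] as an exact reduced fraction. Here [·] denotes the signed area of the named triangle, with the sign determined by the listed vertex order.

Set Y = (0, 0), Z = (1, 0), F = (0, 1), K = (4, 1); any affine frame gives the same invariant.
1. W lies on line ZF with ZW:WF = 1:5 ⇒ W = (5/6, 1/6)
2. S is where the line through F parallel to KW meets line YK ⇒ S = (-76, -19)
3. R is the midpoint of YZ ⇒ R = (1/2, 0)
2·[SKF] = 80, 2·[RFK] = -4
[SKF]:[RFK] = 80:-4 = -20

[SKF]:[RFK] = -20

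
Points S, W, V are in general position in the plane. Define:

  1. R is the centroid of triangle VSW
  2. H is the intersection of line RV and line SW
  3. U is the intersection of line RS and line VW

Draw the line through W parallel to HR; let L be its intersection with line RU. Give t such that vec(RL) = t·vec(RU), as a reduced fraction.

t = 2

Choose coordinates S = (0, 0), W = (1, 0), V = (0, 1).
1. R is the centroid of triangle VSW ⇒ R = (1/3, 1/3)
2. H is the intersection of line RV and line SW ⇒ H = (1/2, 0)
3. U is the intersection of line RS and line VW ⇒ U = (1/2, 1/2)
through W parallel to HR: direction (-1/6, 1/3); meets RU at L = (2/3, 2/3)
L = R + t·(U−R) with t = 2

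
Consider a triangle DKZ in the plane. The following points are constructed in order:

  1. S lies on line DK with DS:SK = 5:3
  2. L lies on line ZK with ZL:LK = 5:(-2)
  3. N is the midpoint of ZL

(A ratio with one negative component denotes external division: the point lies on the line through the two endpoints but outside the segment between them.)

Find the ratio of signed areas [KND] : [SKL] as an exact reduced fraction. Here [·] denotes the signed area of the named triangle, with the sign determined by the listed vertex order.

[KND]:[SKL] = -2/3

Work in coordinates with D = (0, 0), K = (1, 0), Z = (0, 1).
1. S lies on line DK with DS:SK = 5:3 ⇒ S = (5/8, 0)
2. L lies on line ZK with ZL:LK = 5:(-2) ⇒ L = (5/3, -2/3)
3. N is the midpoint of ZL ⇒ N = (5/6, 1/6)
2·[KND] = 1/6, 2·[SKL] = -1/4
[KND]:[SKL] = 1/6:-1/4 = -2/3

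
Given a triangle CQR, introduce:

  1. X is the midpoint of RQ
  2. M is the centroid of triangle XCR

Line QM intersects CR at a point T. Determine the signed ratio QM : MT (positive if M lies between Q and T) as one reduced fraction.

Set C = (0, 0), Q = (1, 0), R = (0, 1); any affine frame gives the same invariant.
1. X is the midpoint of RQ ⇒ X = (1/2, 1/2)
2. M is the centroid of triangle XCR ⇒ M = (1/6, 1/2)
line QM meets CR at T = (0, 3/5)
M = Q + t·(T−Q) with t = 5/6, so QM:MT = 5/6:1/6

QM:MT = 5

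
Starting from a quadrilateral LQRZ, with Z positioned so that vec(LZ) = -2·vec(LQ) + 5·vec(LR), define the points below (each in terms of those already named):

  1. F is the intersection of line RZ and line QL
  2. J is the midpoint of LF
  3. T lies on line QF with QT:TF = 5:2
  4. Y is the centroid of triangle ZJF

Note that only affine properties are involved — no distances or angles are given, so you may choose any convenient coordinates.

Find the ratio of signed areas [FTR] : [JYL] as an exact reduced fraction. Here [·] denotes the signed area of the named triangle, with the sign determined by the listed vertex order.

[FTR]:[JYL] = 12/35

Work in coordinates with L = (0, 0), Q = (1, 0), R = (0, 1), Z = (-2, 5).
1. F is the intersection of line RZ and line QL ⇒ F = (1/2, 0)
2. J is the midpoint of LF ⇒ J = (1/4, 0)
3. T lies on line QF with QT:TF = 5:2 ⇒ T = (9/14, 0)
4. Y is the centroid of triangle ZJF ⇒ Y = (-5/12, 5/3)
2·[FTR] = 1/7, 2·[JYL] = 5/12
[FTR]:[JYL] = 1/7:5/12 = 12/35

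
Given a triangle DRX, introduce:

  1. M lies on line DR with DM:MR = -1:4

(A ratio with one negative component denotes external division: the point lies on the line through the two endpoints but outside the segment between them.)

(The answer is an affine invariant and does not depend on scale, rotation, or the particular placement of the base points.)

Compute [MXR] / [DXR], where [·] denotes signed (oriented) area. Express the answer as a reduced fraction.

[MXR]:[DXR] = 4/3

Set D = (0, 0), R = (1, 0), X = (0, 1); any affine frame gives the same invariant.
1. M lies on line DR with DM:MR = -1:4 ⇒ M = (-1/3, 0)
2·[MXR] = -4/3, 2·[DXR] = -1
[MXR]:[DXR] = -4/3:-1 = 4/3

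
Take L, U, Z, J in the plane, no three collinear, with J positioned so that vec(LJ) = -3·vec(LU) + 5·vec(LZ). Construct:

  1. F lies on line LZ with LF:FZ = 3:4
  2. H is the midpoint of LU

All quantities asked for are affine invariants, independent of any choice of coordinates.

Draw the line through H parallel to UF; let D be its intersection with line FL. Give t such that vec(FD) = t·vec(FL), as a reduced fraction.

t = 1/2

Work in coordinates with L = (0, 0), U = (1, 0), Z = (0, 1), J = (-3, 5).
1. F lies on line LZ with LF:FZ = 3:4 ⇒ F = (0, 3/7)
2. H is the midpoint of LU ⇒ H = (1/2, 0)
through H parallel to UF: direction (-1, 3/7); meets FL at D = (0, 3/14)
D = F + t·(L−F) with t = 1/2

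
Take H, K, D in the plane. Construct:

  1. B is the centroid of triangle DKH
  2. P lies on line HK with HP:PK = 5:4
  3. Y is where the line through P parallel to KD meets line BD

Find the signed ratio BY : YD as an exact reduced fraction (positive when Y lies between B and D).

Assign H = (0, 0), K = (1, 0), D = (0, 1) — the answer is frame-independent, so this choice is without loss of generality.
1. B is the centroid of triangle DKH ⇒ B = (1/3, 1/3)
2. P lies on line HK with HP:PK = 5:4 ⇒ P = (5/9, 0)
3. Y is where the line through P parallel to KD meets line BD ⇒ Y = (4/9, 1/9)
Y = B + t·(D−B) with t = -1/3, so BY:YD = t:(1−t) = -1/3:4/3

BY:YD = -1/4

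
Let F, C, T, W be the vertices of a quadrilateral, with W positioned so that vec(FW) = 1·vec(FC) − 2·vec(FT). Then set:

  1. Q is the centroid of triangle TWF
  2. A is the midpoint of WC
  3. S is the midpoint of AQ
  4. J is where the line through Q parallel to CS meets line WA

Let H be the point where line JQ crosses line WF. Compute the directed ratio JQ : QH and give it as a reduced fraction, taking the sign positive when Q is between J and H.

JQ:QH = 8

Work in coordinates with F = (0, 0), C = (1, 0), T = (0, 1), W = (1, -2).
1. Q is the centroid of triangle TWF ⇒ Q = (1/3, -1/3)
2. A is the midpoint of WC ⇒ A = (1, -1)
3. S is the midpoint of AQ ⇒ S = (2/3, -2/3)
4. J is where the line through Q parallel to CS meets line WA ⇒ J = (1, 1)
line JQ meets WF at H = (1/4, -1/2)
Q = J + t·(H−J) with t = 8/9, so JQ:QH = 8/9:1/9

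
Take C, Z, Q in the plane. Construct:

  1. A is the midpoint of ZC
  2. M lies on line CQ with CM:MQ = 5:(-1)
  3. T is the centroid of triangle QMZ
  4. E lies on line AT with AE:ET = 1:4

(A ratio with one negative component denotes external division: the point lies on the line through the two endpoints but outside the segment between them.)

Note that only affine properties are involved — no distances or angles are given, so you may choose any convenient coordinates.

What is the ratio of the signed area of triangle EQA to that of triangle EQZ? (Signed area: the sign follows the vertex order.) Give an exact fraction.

Work in coordinates with C = (0, 0), Z = (1, 0), Q = (0, 1).
1. A is the midpoint of ZC ⇒ A = (1/2, 0)
2. M lies on line CQ with CM:MQ = 5:(-1) ⇒ M = (0, 5/4)
3. T is the centroid of triangle QMZ ⇒ T = (1/3, 3/4)
4. E lies on line AT with AE:ET = 1:4 ⇒ E = (7/15, 3/20)
2·[EQA] = 1/24, 2·[EQZ] = -23/60
[EQA]:[EQZ] = 1/24:-23/60 = -5/46

[EQA]:[EQZ] = -5/46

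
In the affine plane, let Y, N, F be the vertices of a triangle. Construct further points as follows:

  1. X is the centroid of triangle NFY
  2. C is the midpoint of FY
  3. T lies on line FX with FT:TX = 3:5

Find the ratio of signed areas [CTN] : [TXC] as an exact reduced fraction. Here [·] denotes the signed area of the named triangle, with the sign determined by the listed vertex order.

[CTN]:[TXC] = 3

Assign Y = (0, 0), N = (1, 0), F = (0, 1) — the answer is frame-independent, so this choice is without loss of generality.
1. X is the centroid of triangle NFY ⇒ X = (1/3, 1/3)
2. C is the midpoint of FY ⇒ C = (0, 1/2)
3. T lies on line FX with FT:TX = 3:5 ⇒ T = (1/8, 3/4)
2·[CTN] = -5/16, 2·[TXC] = -5/48
[CTN]:[TXC] = -5/16:-5/48 = 3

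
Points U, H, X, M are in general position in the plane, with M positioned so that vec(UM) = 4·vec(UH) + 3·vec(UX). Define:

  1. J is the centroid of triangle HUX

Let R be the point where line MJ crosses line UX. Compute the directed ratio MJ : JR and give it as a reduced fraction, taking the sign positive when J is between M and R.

Set U = (0, 0), H = (1, 0), X = (0, 1), M = (4, 3); any affine frame gives the same invariant.
1. J is the centroid of triangle HUX ⇒ J = (1/3, 1/3)
line MJ meets UX at R = (0, 1/11)
J = M + t·(R−M) with t = 11/12, so MJ:JR = 11/12:1/12

MJ:JR = 11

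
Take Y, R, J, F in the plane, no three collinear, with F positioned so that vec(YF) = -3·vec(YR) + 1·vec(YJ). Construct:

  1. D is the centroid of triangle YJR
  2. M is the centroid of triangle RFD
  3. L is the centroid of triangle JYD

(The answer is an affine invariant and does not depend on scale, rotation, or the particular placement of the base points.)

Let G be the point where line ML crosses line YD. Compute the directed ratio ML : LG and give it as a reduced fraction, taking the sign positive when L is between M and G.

ML:LG = 2

Set Y = (0, 0), R = (1, 0), J = (0, 1), F = (-3, 1); any affine frame gives the same invariant.
1. D is the centroid of triangle YJR ⇒ D = (1/3, 1/3)
2. M is the centroid of triangle RFD ⇒ M = (-5/9, 4/9)
3. L is the centroid of triangle JYD ⇒ L = (1/9, 4/9)
line ML meets YD at G = (4/9, 4/9)
L = M + t·(G−M) with t = 2/3, so ML:LG = 2/3:1/3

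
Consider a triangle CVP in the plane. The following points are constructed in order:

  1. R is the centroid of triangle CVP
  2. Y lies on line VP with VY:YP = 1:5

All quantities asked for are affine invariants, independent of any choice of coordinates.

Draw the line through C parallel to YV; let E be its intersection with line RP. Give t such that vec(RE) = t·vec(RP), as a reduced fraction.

Choose coordinates C = (0, 0), V = (1, 0), P = (0, 1).
1. R is the centroid of triangle CVP ⇒ R = (1/3, 1/3)
2. Y lies on line VP with VY:YP = 1:5 ⇒ Y = (5/6, 1/6)
through C parallel to YV: direction (1/6, -1/6); meets RP at E = (1, -1)
E = R + t·(P−R) with t = -2

t = -2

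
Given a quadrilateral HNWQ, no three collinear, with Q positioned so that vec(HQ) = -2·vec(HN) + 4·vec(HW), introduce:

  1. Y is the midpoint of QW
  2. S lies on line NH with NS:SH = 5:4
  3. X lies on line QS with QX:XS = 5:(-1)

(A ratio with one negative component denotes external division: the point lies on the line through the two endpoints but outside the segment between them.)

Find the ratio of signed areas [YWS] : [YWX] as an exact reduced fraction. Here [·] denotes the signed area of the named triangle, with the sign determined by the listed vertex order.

Work in coordinates with H = (0, 0), N = (1, 0), W = (0, 1), Q = (-2, 4).
1. Y is the midpoint of QW ⇒ Y = (-1, 5/2)
2. S lies on line NH with NS:SH = 5:4 ⇒ S = (4/9, 0)
3. X lies on line QS with QX:XS = 5:(-1) ⇒ X = (19/18, -1)
2·[YWS] = -1/3, 2·[YWX] = -5/12
[YWS]:[YWX] = -1/3:-5/12 = 4/5

[YWS]:[YWX] = 4/5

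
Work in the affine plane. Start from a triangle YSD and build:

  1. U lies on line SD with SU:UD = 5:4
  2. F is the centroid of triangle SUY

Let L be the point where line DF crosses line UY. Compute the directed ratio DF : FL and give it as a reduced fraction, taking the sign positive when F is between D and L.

DF:FL = -17/5

Set Y = (0, 0), S = (1, 0), D = (0, 1); any affine frame gives the same invariant.
1. U lies on line SD with SU:UD = 5:4 ⇒ U = (4/9, 5/9)
2. F is the centroid of triangle SUY ⇒ F = (13/27, 5/27)
line DF meets UY at L = (52/153, 65/153)
F = D + t·(L−D) with t = 17/12, so DF:FL = 17/12:-5/12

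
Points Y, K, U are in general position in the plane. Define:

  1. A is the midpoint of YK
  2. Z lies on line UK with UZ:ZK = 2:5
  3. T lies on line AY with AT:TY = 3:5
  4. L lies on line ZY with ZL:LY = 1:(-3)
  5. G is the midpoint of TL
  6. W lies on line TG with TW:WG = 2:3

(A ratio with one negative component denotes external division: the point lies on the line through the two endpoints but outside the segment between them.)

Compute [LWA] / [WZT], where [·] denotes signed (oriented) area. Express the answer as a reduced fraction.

[LWA]:[WZT] = 36/5

Assign Y = (0, 0), K = (1, 0), U = (0, 1) — the answer is frame-independent, so this choice is without loss of generality.
1. A is the midpoint of YK ⇒ A = (1/2, 0)
2. Z lies on line UK with UZ:ZK = 2:5 ⇒ Z = (2/7, 5/7)
3. T lies on line AY with AT:TY = 3:5 ⇒ T = (5/16, 0)
4. L lies on line ZY with ZL:LY = 1:(-3) ⇒ L = (3/7, 15/14)
5. G is the midpoint of TL ⇒ G = (83/224, 15/28)
6. W lies on line TG with TW:WG = 2:3 ⇒ W = (47/140, 3/14)
2·[LWA] = 9/56, 2·[WZT] = 5/224
[LWA]:[WZT] = 9/56:5/224 = 36/5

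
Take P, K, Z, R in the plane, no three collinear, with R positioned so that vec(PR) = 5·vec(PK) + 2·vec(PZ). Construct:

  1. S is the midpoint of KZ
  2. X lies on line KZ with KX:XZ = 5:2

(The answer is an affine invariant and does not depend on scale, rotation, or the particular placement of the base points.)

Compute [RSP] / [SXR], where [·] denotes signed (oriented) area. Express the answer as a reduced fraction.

Assign P = (0, 0), K = (1, 0), Z = (0, 1), R = (5, 2) — the answer is frame-independent, so this choice is without loss of generality.
1. S is the midpoint of KZ ⇒ S = (1/2, 1/2)
2. X lies on line KZ with KX:XZ = 5:2 ⇒ X = (2/7, 5/7)
2·[RSP] = 3/2, 2·[SXR] = -9/7
[RSP]:[SXR] = 3/2:-9/7 = -7/6

[RSP]:[SXR] = -7/6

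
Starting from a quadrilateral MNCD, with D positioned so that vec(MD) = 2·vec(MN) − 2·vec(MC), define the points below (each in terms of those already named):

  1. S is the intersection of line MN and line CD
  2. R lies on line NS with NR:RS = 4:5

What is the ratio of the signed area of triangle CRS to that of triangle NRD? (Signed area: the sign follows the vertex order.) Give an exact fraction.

Assign M = (0, 0), N = (1, 0), C = (0, 1), D = (2, -2) — the answer is frame-independent, so this choice is without loss of generality.
1. S is the intersection of line MN and line CD ⇒ S = (2/3, 0)
2. R lies on line NS with NR:RS = 4:5 ⇒ R = (23/27, 0)
2·[CRS] = -5/27, 2·[NRD] = 8/27
[CRS]:[NRD] = -5/27:8/27 = -5/8

[CRS]:[NRD] = -5/8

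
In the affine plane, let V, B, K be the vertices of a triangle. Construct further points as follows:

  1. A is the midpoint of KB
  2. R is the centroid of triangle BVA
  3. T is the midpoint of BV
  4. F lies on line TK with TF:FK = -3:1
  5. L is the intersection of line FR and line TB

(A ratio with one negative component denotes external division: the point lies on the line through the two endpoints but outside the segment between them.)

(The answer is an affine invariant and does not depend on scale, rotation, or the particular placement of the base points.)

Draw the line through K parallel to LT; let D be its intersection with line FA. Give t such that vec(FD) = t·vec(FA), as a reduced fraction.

Choose coordinates V = (0, 0), B = (1, 0), K = (0, 1).
1. A is the midpoint of KB ⇒ A = (1/2, 1/2)
2. R is the centroid of triangle BVA ⇒ R = (1/2, 1/6)
3. T is the midpoint of BV ⇒ T = (1/2, 0)
4. F lies on line TK with TF:FK = -3:1 ⇒ F = (-1/4, 3/2)
5. L is the intersection of line FR and line TB ⇒ L = (19/32, 0)
through K parallel to LT: direction (-3/32, 0); meets FA at D = (1/8, 1)
D = F + t·(A−F) with t = 1/2

t = 1/2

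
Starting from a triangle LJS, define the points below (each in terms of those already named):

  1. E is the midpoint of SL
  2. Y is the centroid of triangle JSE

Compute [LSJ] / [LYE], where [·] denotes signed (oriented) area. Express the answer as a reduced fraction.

[LSJ]:[LYE] = -6

Work in coordinates with L = (0, 0), J = (1, 0), S = (0, 1).
1. E is the midpoint of SL ⇒ E = (0, 1/2)
2. Y is the centroid of triangle JSE ⇒ Y = (1/3, 1/2)
2·[LSJ] = -1, 2·[LYE] = 1/6
[LSJ]:[LYE] = -1:1/6 = -6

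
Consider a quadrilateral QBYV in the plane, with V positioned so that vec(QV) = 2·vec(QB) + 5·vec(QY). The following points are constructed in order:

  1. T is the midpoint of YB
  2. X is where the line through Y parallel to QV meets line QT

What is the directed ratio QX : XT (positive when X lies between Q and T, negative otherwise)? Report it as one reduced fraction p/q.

QX:XT = -4/7

Set Q = (0, 0), B = (1, 0), Y = (0, 1), V = (2, 5); any affine frame gives the same invariant.
1. T is the midpoint of YB ⇒ T = (1/2, 1/2)
2. X is where the line through Y parallel to QV meets line QT ⇒ X = (-2/3, -2/3)
X = Q + t·(T−Q) with t = -4/3, so QX:XT = t:(1−t) = -4/3:7/3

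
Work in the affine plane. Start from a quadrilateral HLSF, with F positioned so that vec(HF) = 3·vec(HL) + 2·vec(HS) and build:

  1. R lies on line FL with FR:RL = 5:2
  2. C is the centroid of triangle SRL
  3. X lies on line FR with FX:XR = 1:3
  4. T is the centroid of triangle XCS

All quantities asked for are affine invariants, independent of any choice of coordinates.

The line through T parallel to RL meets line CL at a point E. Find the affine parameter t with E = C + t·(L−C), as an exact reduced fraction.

t = -1/3

Choose coordinates H = (0, 0), L = (1, 0), S = (0, 1), F = (3, 2).
1. R lies on line FL with FR:RL = 5:2 ⇒ R = (11/7, 4/7)
2. C is the centroid of triangle SRL ⇒ C = (6/7, 11/21)
3. X lies on line FR with FX:XR = 1:3 ⇒ X = (37/14, 23/14)
4. T is the centroid of triangle XCS ⇒ T = (7/6, 19/18)
through T parallel to RL: direction (-4/7, -4/7); meets CL at E = (17/21, 44/63)
E = C + t·(L−C) with t = -1/3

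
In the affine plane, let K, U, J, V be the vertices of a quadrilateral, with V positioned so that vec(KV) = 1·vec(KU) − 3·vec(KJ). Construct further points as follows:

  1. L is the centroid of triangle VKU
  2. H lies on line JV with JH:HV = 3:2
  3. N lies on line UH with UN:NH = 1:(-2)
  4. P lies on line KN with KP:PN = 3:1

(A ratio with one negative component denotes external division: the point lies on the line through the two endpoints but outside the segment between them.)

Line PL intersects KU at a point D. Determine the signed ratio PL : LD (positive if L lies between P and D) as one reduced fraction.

PL:LD = -41/20

Set K = (0, 0), U = (1, 0), J = (0, 1), V = (1, -3); any affine frame gives the same invariant.
1. L is the centroid of triangle VKU ⇒ L = (2/3, -1)
2. H lies on line JV with JH:HV = 3:2 ⇒ H = (3/5, -7/5)
3. N lies on line UH with UN:NH = 1:(-2) ⇒ N = (7/5, 7/5)
4. P lies on line KN with KP:PN = 3:1 ⇒ P = (21/20, 21/20)
line PL meets KU at D = (35/41, 0)
L = P + t·(D−P) with t = 41/21, so PL:LD = 41/21:-20/21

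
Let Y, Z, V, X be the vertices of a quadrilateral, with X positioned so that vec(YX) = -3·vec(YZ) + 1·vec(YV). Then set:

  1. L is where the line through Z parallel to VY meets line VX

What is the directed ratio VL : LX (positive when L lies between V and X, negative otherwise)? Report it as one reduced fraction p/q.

VL:LX = -1/4

Set Y = (0, 0), Z = (1, 0), V = (0, 1), X = (-3, 1); any affine frame gives the same invariant.
1. L is where the line through Z parallel to VY meets line VX ⇒ L = (1, 1)
L = V + t·(X−V) with t = -1/3, so VL:LX = t:(1−t) = -1/3:4/3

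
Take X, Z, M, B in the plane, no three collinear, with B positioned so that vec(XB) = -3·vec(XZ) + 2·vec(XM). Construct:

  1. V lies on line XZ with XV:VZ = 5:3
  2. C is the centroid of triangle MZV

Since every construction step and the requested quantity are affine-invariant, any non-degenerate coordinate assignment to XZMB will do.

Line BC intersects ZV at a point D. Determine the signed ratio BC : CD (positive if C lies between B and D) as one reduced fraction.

BC:CD = 5

Choose coordinates X = (0, 0), Z = (1, 0), M = (0, 1), B = (-3, 2).
1. V lies on line XZ with XV:VZ = 5:3 ⇒ V = (5/8, 0)
2. C is the centroid of triangle MZV ⇒ C = (13/24, 1/3)
line BC meets ZV at D = (5/4, 0)
C = B + t·(D−B) with t = 5/6, so BC:CD = 5/6:1/6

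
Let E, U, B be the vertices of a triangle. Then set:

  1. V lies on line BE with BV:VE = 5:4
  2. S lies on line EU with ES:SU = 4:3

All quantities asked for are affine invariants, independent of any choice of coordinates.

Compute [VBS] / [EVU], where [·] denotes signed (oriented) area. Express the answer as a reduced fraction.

[VBS]:[EVU] = 5/7

Work in coordinates with E = (0, 0), U = (1, 0), B = (0, 1).
1. V lies on line BE with BV:VE = 5:4 ⇒ V = (0, 4/9)
2. S lies on line EU with ES:SU = 4:3 ⇒ S = (4/7, 0)
2·[VBS] = -20/63, 2·[EVU] = -4/9
[VBS]:[EVU] = -20/63:-4/9 = 5/7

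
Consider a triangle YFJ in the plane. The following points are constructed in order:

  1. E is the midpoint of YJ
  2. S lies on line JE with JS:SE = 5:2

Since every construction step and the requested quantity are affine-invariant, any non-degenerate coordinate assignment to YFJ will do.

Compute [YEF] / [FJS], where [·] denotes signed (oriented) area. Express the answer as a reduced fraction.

Assign Y = (0, 0), F = (1, 0), J = (0, 1) — the answer is frame-independent, so this choice is without loss of generality.
1. E is the midpoint of YJ ⇒ E = (0, 1/2)
2. S lies on line JE with JS:SE = 5:2 ⇒ S = (0, 9/14)
2·[YEF] = -1/2, 2·[FJS] = 5/14
[YEF]:[FJS] = -1/2:5/14 = -7/5

[YEF]:[FJS] = -7/5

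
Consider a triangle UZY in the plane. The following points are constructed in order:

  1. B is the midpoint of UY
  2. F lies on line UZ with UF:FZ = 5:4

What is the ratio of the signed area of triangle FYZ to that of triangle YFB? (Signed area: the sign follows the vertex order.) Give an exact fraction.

Set U = (0, 0), Z = (1, 0), Y = (0, 1); any affine frame gives the same invariant.
1. B is the midpoint of UY ⇒ B = (0, 1/2)
2. F lies on line UZ with UF:FZ = 5:4 ⇒ F = (5/9, 0)
2·[FYZ] = -4/9, 2·[YFB] = -5/18
[FYZ]:[YFB] = -4/9:-5/18 = 8/5

[FYZ]:[YFB] = 8/5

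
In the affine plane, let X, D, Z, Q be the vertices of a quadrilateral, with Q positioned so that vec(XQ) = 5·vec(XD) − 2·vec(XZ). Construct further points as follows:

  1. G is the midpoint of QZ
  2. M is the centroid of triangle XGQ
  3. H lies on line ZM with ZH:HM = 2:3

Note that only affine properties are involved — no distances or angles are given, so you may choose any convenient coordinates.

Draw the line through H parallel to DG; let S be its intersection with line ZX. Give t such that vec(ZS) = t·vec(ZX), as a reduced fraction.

t = 2/5

Assign X = (0, 0), D = (1, 0), Z = (0, 1), Q = (5, -2) — the answer is frame-independent, so this choice is without loss of generality.
1. G is the midpoint of QZ ⇒ G = (5/2, -1/2)
2. M is the centroid of triangle XGQ ⇒ M = (5/2, -5/6)
3. H lies on line ZM with ZH:HM = 2:3 ⇒ H = (1, 4/15)
through H parallel to DG: direction (3/2, -1/2); meets ZX at S = (0, 3/5)
S = Z + t·(X−Z) with t = 2/5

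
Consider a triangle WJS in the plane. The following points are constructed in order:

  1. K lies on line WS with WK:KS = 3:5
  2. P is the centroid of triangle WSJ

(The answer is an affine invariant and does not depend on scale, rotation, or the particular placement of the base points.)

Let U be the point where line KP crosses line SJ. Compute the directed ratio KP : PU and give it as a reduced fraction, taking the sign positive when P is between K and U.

Choose coordinates W = (0, 0), J = (1, 0), S = (0, 1).
1. K lies on line WS with WK:KS = 3:5 ⇒ K = (0, 3/8)
2. P is the centroid of triangle WSJ ⇒ P = (1/3, 1/3)
line KP meets SJ at U = (5/7, 2/7)
P = K + t·(U−K) with t = 7/15, so KP:PU = 7/15:8/15

KP:PU = 7/8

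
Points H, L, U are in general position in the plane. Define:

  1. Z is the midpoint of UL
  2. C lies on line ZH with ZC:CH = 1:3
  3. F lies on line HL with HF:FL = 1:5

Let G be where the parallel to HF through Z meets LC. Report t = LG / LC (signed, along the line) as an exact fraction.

t = 4/3

Assign H = (0, 0), L = (1, 0), U = (0, 1) — the answer is frame-independent, so this choice is without loss of generality.
1. Z is the midpoint of UL ⇒ Z = (1/2, 1/2)
2. C lies on line ZH with ZC:CH = 1:3 ⇒ C = (3/8, 3/8)
3. F lies on line HL with HF:FL = 1:5 ⇒ F = (1/6, 0)
through Z parallel to HF: direction (1/6, 0); meets LC at G = (1/6, 1/2)
G = L + t·(C−L) with t = 4/3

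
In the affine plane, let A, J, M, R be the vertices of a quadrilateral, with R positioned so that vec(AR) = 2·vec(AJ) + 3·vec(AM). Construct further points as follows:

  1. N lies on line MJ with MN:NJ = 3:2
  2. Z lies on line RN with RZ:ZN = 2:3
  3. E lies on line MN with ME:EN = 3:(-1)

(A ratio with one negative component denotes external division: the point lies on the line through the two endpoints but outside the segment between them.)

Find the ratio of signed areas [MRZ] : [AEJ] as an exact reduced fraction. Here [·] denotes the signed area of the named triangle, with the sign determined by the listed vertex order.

[MRZ]:[AEJ] = 48/5

Choose coordinates A = (0, 0), J = (1, 0), M = (0, 1), R = (2, 3).
1. N lies on line MJ with MN:NJ = 3:2 ⇒ N = (3/5, 2/5)
2. Z lies on line RN with RZ:ZN = 2:3 ⇒ Z = (36/25, 49/25)
3. E lies on line MN with ME:EN = 3:(-1) ⇒ E = (9/10, 1/10)
2·[MRZ] = -24/25, 2·[AEJ] = -1/10
[MRZ]:[AEJ] = -24/25:-1/10 = 48/5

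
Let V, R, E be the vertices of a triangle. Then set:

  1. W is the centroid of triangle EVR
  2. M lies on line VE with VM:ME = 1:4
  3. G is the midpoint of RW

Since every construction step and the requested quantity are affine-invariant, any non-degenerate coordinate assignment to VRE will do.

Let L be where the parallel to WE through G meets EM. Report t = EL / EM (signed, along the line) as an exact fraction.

t = -5/8

Set V = (0, 0), R = (1, 0), E = (0, 1); any affine frame gives the same invariant.
1. W is the centroid of triangle EVR ⇒ W = (1/3, 1/3)
2. M lies on line VE with VM:ME = 1:4 ⇒ M = (0, 1/5)
3. G is the midpoint of RW ⇒ G = (2/3, 1/6)
through G parallel to WE: direction (-1/3, 2/3); meets EM at L = (0, 3/2)
L = E + t·(M−E) with t = -5/8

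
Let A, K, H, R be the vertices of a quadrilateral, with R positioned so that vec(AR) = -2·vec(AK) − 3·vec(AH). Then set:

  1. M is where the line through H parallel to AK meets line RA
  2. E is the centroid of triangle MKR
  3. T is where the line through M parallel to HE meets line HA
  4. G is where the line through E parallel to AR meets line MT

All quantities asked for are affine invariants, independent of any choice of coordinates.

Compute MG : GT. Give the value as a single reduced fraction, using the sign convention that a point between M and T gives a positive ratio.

MG:GT = 1/17

Choose coordinates A = (0, 0), K = (1, 0), H = (0, 1), R = (-2, -3).
1. M is where the line through H parallel to AK meets line RA ⇒ M = (2/3, 1)
2. E is the centroid of triangle MKR ⇒ E = (-1/9, -2/3)
3. T is where the line through M parallel to HE meets line HA ⇒ T = (0, -9)
4. G is where the line through E parallel to AR meets line MT ⇒ G = (17/27, 4/9)
G = M + t·(T−M) with t = 1/18, so MG:GT = t:(1−t) = 1/18:17/18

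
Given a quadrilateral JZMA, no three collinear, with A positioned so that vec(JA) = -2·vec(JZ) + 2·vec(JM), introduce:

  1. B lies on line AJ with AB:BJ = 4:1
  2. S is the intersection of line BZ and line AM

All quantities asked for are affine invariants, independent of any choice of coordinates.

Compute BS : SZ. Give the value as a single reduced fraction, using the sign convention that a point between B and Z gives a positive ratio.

Work in coordinates with J = (0, 0), Z = (1, 0), M = (0, 1), A = (-2, 2).
1. B lies on line AJ with AB:BJ = 4:1 ⇒ B = (-2/5, 2/5)
2. S is the intersection of line BZ and line AM ⇒ S = (10/3, -2/3)
S = B + t·(Z−B) with t = 8/3, so BS:SZ = t:(1−t) = 8/3:-5/3

BS:SZ = -8/5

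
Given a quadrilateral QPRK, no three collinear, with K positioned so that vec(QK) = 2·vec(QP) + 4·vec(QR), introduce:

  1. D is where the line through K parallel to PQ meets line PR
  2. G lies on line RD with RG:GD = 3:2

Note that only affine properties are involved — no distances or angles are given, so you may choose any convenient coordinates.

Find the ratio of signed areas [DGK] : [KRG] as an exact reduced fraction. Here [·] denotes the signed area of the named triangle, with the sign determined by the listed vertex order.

[DGK]:[KRG] = -2/3

Set Q = (0, 0), P = (1, 0), R = (0, 1), K = (2, 4); any affine frame gives the same invariant.
1. D is where the line through K parallel to PQ meets line PR ⇒ D = (-3, 4)
2. G lies on line RD with RG:GD = 3:2 ⇒ G = (-9/5, 14/5)
2·[DGK] = 6, 2·[KRG] = -9
[DGK]:[KRG] = 6:-9 = -2/3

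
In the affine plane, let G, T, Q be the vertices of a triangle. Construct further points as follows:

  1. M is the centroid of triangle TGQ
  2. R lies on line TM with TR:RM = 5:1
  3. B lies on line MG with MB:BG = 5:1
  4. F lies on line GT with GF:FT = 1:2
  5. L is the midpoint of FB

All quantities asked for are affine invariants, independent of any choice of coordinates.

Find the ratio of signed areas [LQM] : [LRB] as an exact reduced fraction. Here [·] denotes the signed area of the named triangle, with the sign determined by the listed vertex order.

Assign G = (0, 0), T = (1, 0), Q = (0, 1) — the answer is frame-independent, so this choice is without loss of generality.
1. M is the centroid of triangle TGQ ⇒ M = (1/3, 1/3)
2. R lies on line TM with TR:RM = 5:1 ⇒ R = (4/9, 5/18)
3. B lies on line MG with MB:BG = 5:1 ⇒ B = (1/18, 1/18)
4. F lies on line GT with GF:FT = 1:2 ⇒ F = (1/3, 0)
5. L is the midpoint of FB ⇒ L = (7/36, 1/36)
2·[LQM] = -7/36, 2·[LRB] = 1/24
[LQM]:[LRB] = -7/36:1/24 = -14/3

[LQM]:[LRB] = -14/3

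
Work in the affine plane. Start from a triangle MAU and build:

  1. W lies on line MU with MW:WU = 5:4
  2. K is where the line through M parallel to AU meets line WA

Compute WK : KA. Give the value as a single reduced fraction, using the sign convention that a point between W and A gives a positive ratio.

Work in coordinates with M = (0, 0), A = (1, 0), U = (0, 1).
1. W lies on line MU with MW:WU = 5:4 ⇒ W = (0, 5/9)
2. K is where the line through M parallel to AU meets line WA ⇒ K = (-5/4, 5/4)
K = W + t·(A−W) with t = -5/4, so WK:KA = t:(1−t) = -5/4:9/4

WK:KA = -5/9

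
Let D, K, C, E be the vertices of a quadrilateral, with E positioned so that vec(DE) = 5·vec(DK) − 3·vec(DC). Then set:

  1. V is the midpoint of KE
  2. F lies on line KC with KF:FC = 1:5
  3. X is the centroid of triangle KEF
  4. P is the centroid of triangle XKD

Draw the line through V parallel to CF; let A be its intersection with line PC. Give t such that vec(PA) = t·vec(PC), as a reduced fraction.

t = 13/4

Assign D = (0, 0), K = (1, 0), C = (0, 1), E = (5, -3) — the answer is frame-independent, so this choice is without loss of generality.
1. V is the midpoint of KE ⇒ V = (3, -3/2)
2. F lies on line KC with KF:FC = 1:5 ⇒ F = (5/6, 1/6)
3. X is the centroid of triangle KEF ⇒ X = (41/18, -17/18)
4. P is the centroid of triangle XKD ⇒ P = (59/54, -17/54)
through V parallel to CF: direction (5/6, -5/6); meets PC at A = (-59/24, 95/24)
A = P + t·(C−P) with t = 13/4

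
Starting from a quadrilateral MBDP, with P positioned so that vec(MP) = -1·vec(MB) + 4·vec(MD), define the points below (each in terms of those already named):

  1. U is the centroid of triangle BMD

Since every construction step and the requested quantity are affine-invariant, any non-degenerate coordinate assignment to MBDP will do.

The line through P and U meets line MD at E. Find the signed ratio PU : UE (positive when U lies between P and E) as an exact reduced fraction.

PU:UE = -4

Work in coordinates with M = (0, 0), B = (1, 0), D = (0, 1), P = (-1, 4).
1. U is the centroid of triangle BMD ⇒ U = (1/3, 1/3)
line PU meets MD at E = (0, 5/4)
U = P + t·(E−P) with t = 4/3, so PU:UE = 4/3:-1/3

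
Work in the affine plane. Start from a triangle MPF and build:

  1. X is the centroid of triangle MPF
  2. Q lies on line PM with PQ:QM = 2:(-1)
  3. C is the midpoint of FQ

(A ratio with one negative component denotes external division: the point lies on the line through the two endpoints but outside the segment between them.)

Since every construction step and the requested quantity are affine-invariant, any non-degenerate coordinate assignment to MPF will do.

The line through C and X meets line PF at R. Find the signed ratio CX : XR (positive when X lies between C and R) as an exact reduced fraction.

CX:XR = 2

Set M = (0, 0), P = (1, 0), F = (0, 1); any affine frame gives the same invariant.
1. X is the centroid of triangle MPF ⇒ X = (1/3, 1/3)
2. Q lies on line PM with PQ:QM = 2:(-1) ⇒ Q = (-1, 0)
3. C is the midpoint of FQ ⇒ C = (-1/2, 1/2)
line CX meets PF at R = (3/4, 1/4)
X = C + t·(R−C) with t = 2/3, so CX:XR = 2/3:1/3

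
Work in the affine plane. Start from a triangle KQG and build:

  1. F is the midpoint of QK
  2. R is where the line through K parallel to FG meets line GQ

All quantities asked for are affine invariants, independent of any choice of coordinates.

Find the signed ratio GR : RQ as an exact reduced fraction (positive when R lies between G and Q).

Work in coordinates with K = (0, 0), Q = (1, 0), G = (0, 1).
1. F is the midpoint of QK ⇒ F = (1/2, 0)
2. R is where the line through K parallel to FG meets line GQ ⇒ R = (-1, 2)
R = G + t·(Q−G) with t = -1, so GR:RQ = t:(1−t) = -1:2

GR:RQ = -1/2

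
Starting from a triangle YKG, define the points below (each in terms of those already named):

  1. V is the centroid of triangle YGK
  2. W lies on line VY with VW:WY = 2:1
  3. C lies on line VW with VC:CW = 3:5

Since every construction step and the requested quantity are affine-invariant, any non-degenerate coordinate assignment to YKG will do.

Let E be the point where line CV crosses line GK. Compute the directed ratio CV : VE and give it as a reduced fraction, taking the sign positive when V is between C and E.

CV:VE = 1/2

Assign Y = (0, 0), K = (1, 0), G = (0, 1) — the answer is frame-independent, so this choice is without loss of generality.
1. V is the centroid of triangle YGK ⇒ V = (1/3, 1/3)
2. W lies on line VY with VW:WY = 2:1 ⇒ W = (1/9, 1/9)
3. C lies on line VW with VC:CW = 3:5 ⇒ C = (1/4, 1/4)
line CV meets GK at E = (1/2, 1/2)
V = C + t·(E−C) with t = 1/3, so CV:VE = 1/3:2/3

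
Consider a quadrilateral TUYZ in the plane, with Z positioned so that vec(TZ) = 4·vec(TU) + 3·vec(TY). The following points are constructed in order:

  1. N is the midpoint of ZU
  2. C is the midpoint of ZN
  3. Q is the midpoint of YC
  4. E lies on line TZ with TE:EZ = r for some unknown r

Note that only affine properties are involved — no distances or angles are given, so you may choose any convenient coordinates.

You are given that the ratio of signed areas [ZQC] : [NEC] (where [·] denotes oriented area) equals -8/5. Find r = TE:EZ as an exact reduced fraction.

r = 3/5

Set T = (0, 0), U = (1, 0), Y = (0, 1), Z = (4, 3); any affine frame gives the same invariant.
1. N is the midpoint of ZU ⇒ N = (5/2, 3/2)
2. C is the midpoint of ZN ⇒ C = (13/4, 9/4)
3. Q is the midpoint of YC ⇒ Q = (13/8, 13/8)
4. With TE:EZ = r, write λ = r/(r+1) so E = T + λ·(Z−T); E is affine-linear in λ
Every point depending on E is an affine combination of E and λ-independent points, so each such coordinate is linear in λ; the λ² term in each signed area is a multiple of (Z−T)×(Z−T) = 0, so 2·[ZQC] and 2·[NEC] are each linear in λ. Evaluating at λ=0 and λ=1:
  2·[ZQC] = 3/4,   2·[NEC] = 3/4·λ − 3/4
So [ZQC]:[NEC] = (3/4) / (3/4·λ − 3/4). Setting this equal to -8/5:
  3/4 = -8/5·(3/4·λ − 3/4)  ⇒  λ = 3/8
Then r = λ/(1−λ) = (3/8)/(5/8) = 3/5. Check: with r = 3/5, E = (3/2, 9/8) and [ZQC]:[NEC] = -8/5 as required.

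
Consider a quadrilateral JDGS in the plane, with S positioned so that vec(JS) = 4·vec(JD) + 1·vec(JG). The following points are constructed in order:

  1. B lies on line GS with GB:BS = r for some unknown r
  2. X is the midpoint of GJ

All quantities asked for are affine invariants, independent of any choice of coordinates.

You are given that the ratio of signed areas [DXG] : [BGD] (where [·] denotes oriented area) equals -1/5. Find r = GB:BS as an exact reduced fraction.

Set J = (0, 0), D = (1, 0), G = (0, 1), S = (4, 1); any affine frame gives the same invariant.
1. With GB:BS = r, write λ = r/(r+1) so B = G + λ·(S−G); B is affine-linear in λ
2. X is the midpoint of GJ ⇒ X = (0, 1/2)
Every point depending on B is an affine combination of B and λ-independent points, so each such coordinate is linear in λ; the λ² term in each signed area is a multiple of (S−G)×(S−G) = 0, so 2·[DXG] and 2·[BGD] are each linear in λ. Evaluating at λ=0 and λ=1:
  2·[DXG] = -1/2,   2·[BGD] = 4·λ
So [DXG]:[BGD] = (-1/2) / (4·λ). Setting this equal to -1/5:
  -1/2 = -1/5·(4·λ)  ⇒  λ = 5/8
Then r = λ/(1−λ) = (5/8)/(3/8) = 5/3. Check: with r = 5/3, B = (5/2, 1) and [DXG]:[BGD] = -1/5 as required.

r = 5/3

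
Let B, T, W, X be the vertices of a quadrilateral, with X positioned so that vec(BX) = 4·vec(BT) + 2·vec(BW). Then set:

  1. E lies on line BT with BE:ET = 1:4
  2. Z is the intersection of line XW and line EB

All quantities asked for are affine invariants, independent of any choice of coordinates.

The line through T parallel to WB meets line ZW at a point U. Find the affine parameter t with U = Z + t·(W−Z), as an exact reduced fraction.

Work in coordinates with B = (0, 0), T = (1, 0), W = (0, 1), X = (4, 2).
1. E lies on line BT with BE:ET = 1:4 ⇒ E = (1/5, 0)
2. Z is the intersection of line XW and line EB ⇒ Z = (-4, 0)
through T parallel to WB: direction (0, -1); meets ZW at U = (1, 5/4)
U = Z + t·(W−Z) with t = 5/4

t = 5/4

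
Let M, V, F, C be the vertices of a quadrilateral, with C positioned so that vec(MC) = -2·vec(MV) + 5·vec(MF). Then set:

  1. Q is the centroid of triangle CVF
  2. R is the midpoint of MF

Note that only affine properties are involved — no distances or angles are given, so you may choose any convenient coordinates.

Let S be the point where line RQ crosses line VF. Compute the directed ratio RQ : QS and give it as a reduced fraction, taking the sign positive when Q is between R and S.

RQ:QS = -7/4

Assign M = (0, 0), V = (1, 0), F = (0, 1), C = (-2, 5) — the answer is frame-independent, so this choice is without loss of generality.
1. Q is the centroid of triangle CVF ⇒ Q = (-1/3, 2)
2. R is the midpoint of MF ⇒ R = (0, 1/2)
line RQ meets VF at S = (-1/7, 8/7)
Q = R + t·(S−R) with t = 7/3, so RQ:QS = 7/3:-4/3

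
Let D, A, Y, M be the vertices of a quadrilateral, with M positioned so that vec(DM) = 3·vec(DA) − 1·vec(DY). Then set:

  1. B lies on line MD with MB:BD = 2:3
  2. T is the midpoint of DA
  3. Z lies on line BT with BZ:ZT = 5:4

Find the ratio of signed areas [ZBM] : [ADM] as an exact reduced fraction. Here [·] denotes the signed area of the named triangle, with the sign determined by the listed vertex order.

Assign D = (0, 0), A = (1, 0), Y = (0, 1), M = (3, -1) — the answer is frame-independent, so this choice is without loss of generality.
1. B lies on line MD with MB:BD = 2:3 ⇒ B = (9/5, -3/5)
2. T is the midpoint of DA ⇒ T = (1/2, 0)
3. Z lies on line BT with BZ:ZT = 5:4 ⇒ Z = (97/90, -4/15)
2·[ZBM] = 1/9, 2·[ADM] = 1
[ZBM]:[ADM] = 1/9:1 = 1/9

[ZBM]:[ADM] = 1/9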